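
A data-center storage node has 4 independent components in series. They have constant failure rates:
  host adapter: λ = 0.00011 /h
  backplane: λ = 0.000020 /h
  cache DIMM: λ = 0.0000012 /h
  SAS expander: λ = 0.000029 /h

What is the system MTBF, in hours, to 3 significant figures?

6240

Series of exponential components: λ_sys = Σ λ_i
λ_sys = 0.00011 + 0.000020 + 0.0000012 + 0.000029 = 1.6020e-04 /h
MTBF = 1 / λ_sys = 6240 h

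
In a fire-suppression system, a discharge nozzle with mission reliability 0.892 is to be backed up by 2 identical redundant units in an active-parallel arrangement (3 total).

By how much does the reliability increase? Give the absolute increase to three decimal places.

R_before = 0.892
R_after = 1 − (1 − 0.892)^3 = 0.999
ΔR = 0.999 − 0.892 = 0.107

0.107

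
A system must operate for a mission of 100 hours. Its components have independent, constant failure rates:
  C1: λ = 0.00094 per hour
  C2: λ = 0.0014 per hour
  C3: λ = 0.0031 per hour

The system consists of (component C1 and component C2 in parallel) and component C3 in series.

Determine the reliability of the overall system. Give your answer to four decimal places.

R(C1) = exp(−0.00094 × 100) = 0.910283
R(C2) = exp(−0.0014 × 100) = 0.869358
R(C3) = exp(−0.0031 × 100) = 0.733447
Parallel (C1 and C2): 1 − (1 − 0.910283)(1 − 0.869358) = 0.988279
Series ([0.988279] and C3): 0.988279 × 0.733447 = 0.7249

0.7249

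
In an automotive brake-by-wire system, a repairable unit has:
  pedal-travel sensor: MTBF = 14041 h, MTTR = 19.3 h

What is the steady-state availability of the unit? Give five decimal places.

A(pedal-travel sensor) = MTBF/(MTBF+MTTR) = 14041/(14041+19.3) = 0.99863

0.99863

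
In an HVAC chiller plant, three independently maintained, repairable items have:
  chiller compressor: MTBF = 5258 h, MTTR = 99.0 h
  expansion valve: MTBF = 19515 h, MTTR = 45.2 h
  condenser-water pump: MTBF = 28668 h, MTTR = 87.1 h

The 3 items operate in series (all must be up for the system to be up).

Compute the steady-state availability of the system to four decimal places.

A(chiller compressor) = MTBF/(MTBF+MTTR) = 5258/(5258+99.0) = 0.981520
A(expansion valve) = MTBF/(MTBF+MTTR) = 19515/(19515+45.2) = 0.997689
A(condenser-water pump) = MTBF/(MTBF+MTTR) = 28668/(28668+87.1) = 0.996971
Series availability: 0.981520 × 0.997689 × 0.996971 = 0.9763

0.9763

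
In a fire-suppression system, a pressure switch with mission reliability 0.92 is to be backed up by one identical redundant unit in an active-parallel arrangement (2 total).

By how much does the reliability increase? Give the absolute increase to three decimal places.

0.074

R_before = 0.92
R_after = 1 − (1 − 0.92)^2 = 0.994
ΔR = 0.994 − 0.92 = 0.074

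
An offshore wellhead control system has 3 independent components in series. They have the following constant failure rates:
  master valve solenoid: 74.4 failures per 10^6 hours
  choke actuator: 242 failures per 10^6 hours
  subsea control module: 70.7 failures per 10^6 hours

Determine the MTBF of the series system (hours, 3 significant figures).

2580

Series of exponential components: λ_sys = Σ λ_i
λ_sys = 0.0000744 + 0.000242 + 0.0000707 = 3.8710e-04 /h
MTBF = 1 / λ_sys = 2580 h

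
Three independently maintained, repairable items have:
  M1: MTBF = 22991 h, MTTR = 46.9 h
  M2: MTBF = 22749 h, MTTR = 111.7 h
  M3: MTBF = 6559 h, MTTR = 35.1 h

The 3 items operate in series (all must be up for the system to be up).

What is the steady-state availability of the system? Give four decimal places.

A(M1) = MTBF/(MTBF+MTTR) = 22991/(22991+46.9) = 0.997964
A(M2) = MTBF/(MTBF+MTTR) = 22749/(22749+111.7) = 0.995114
A(M3) = MTBF/(MTBF+MTTR) = 6559/(6559+35.1) = 0.994677
Series availability: 0.997964 × 0.995114 × 0.994677 = 0.9878

0.9878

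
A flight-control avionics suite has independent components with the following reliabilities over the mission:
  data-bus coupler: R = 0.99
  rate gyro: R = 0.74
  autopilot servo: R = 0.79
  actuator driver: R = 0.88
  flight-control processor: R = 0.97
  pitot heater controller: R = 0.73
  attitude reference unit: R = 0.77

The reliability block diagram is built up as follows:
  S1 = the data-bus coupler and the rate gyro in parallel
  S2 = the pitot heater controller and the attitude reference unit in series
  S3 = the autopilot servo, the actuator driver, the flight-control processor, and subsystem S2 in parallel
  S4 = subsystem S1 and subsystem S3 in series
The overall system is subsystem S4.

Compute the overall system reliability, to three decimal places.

0.997

Parallel (data-bus coupler and rate gyro): 1 − (1 − 0.99000)(1 − 0.74000) = 0.99740
Series (pitot heater controller and attitude reference unit): 0.73000 × 0.77000 = 0.56210
Parallel (autopilot servo, actuator driver, flight-control processor, and [0.56210]): 1 − (1 − 0.79000)(1 − 0.88000)(1 − 0.97000)(1 − 0.56210) = 0.99967
Series ([0.99740] and [0.99967]): 0.99740 × 0.99967 = 0.997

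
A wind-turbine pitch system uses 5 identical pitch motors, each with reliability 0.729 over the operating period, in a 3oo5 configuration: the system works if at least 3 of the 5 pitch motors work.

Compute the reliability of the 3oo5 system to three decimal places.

R = Σ_{i=3}^{5} C(5,i) p^i (1−p)^{5−i} with p = 0.729
C(5,3)·0.729^3·0.271^2 = 0.28453
C(5,4)·0.729^4·0.271^1 = 0.38269
C(5,5)·0.729^5·0.271^0 = 0.20589
Sum = 0.873

0.873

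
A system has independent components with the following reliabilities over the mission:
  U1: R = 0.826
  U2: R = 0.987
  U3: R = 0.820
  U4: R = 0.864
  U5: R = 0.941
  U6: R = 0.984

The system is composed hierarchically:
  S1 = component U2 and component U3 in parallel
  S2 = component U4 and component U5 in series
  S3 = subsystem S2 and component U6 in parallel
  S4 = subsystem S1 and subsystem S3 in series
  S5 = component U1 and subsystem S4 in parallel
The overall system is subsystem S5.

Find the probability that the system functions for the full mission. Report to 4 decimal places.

Parallel (U2 and U3): 1 − (1 − 0.987000)(1 − 0.820000) = 0.997660
Series (U4 and U5): 0.864000 × 0.941000 = 0.813024
Parallel ([0.813024] and U6): 1 − (1 − 0.813024)(1 − 0.984000) = 0.997008
Series ([0.997660] and [0.997008]): 0.997660 × 0.997008 = 0.994675
Parallel (U1 and [0.994675]): 1 − (1 − 0.826000)(1 − 0.994675) = 0.9991

0.9991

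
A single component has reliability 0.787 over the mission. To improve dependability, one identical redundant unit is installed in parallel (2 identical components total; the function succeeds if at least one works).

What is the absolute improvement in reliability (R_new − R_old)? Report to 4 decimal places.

R_before = 0.787
R_after = 1 − (1 − 0.787)^2 = 0.9546
ΔR = 0.9546 − 0.787 = 0.1676

0.1676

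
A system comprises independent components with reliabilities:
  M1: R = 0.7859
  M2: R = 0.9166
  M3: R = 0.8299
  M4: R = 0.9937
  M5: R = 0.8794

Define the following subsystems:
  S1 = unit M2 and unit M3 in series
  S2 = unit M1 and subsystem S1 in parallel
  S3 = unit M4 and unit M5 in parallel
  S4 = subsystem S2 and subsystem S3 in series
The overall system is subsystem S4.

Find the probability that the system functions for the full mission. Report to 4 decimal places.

0.9480

Series (M2 and M3): 0.916600 × 0.829900 = 0.760686
Parallel (M1 and [0.760686]): 1 − (1 − 0.785900)(1 − 0.760686) = 0.948763
Parallel (M4 and M5): 1 − (1 − 0.993700)(1 − 0.879400) = 0.999240
Series ([0.948763] and [0.999240]): 0.948763 × 0.999240 = 0.9480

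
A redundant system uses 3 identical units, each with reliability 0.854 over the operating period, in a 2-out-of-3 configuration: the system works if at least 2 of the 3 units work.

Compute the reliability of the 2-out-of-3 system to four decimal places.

R = Σ_{i=2}^{3} C(3,i) p^i (1−p)^{3−i} with p = 0.854
C(3,2)·0.854^2·0.146^1 = 0.319440
C(3,3)·0.854^3·0.146^0 = 0.622836
Sum = 0.9423

0.9423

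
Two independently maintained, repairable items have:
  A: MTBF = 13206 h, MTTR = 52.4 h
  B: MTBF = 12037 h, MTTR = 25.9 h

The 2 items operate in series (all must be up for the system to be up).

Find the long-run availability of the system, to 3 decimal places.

A(A) = MTBF/(MTBF+MTTR) = 13206/(13206+52.4) = 0.996048
A(B) = MTBF/(MTBF+MTTR) = 12037/(12037+25.9) = 0.997853
Series availability: 0.996048 × 0.997853 = 0.994

0.994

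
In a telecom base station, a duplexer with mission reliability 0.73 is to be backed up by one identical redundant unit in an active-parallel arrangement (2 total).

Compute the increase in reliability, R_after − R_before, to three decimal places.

R_before = 0.73
R_after = 1 − (1 − 0.73)^2 = 0.927
ΔR = 0.927 − 0.73 = 0.197

0.197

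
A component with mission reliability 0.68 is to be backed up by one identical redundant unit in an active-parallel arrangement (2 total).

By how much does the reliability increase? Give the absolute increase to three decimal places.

R_before = 0.68
R_after = 1 − (1 − 0.68)^2 = 0.898
ΔR = 0.898 − 0.68 = 0.218

0.218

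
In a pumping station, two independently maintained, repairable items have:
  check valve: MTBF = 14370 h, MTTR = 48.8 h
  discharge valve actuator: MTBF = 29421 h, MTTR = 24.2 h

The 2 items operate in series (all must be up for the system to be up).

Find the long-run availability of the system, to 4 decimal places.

A(check valve) = MTBF/(MTBF+MTTR) = 14370/(14370+48.8) = 0.996616
A(discharge valve actuator) = MTBF/(MTBF+MTTR) = 29421/(29421+24.2) = 0.999178
Series availability: 0.996616 × 0.999178 = 0.9958

0.9958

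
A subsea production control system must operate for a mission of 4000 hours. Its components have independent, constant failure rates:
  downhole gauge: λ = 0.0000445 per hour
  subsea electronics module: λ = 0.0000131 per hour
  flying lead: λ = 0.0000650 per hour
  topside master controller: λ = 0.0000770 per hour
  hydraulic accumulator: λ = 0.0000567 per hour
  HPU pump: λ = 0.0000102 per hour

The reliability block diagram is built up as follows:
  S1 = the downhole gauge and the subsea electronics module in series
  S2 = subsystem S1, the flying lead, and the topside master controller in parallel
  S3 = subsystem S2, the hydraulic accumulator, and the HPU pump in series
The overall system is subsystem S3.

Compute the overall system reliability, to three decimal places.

R(downhole gauge) = exp(−0.0000445 × 4000) = 0.83694
R(subsea electronics module) = exp(−0.0000131 × 4000) = 0.94895
R(flying lead) = exp(−0.0000650 × 4000) = 0.77105
R(topside master controller) = exp(−0.0000770 × 4000) = 0.73492
R(hydraulic accumulator) = exp(−0.0000567 × 4000) = 0.79708
R(HPU pump) = exp(−0.0000102 × 4000) = 0.96002
Series (downhole gauge and subsea electronics module): 0.83694 × 0.94895 = 0.79421
Parallel ([0.79421], flying lead, and topside master controller): 1 − (1 − 0.79421)(1 − 0.77105)(1 − 0.73492) = 0.98751
Series ([0.98751], hydraulic accumulator, and HPU pump): 0.98751 × 0.79708 × 0.96002 = 0.756

0.756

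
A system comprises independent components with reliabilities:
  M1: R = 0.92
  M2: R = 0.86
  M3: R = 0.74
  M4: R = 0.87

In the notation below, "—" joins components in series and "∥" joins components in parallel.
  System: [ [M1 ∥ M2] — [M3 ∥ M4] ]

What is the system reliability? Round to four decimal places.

0.9554

Parallel (M1 and M2): 1 − (1 − 0.920000)(1 − 0.860000) = 0.988800
Parallel (M3 and M4): 1 − (1 − 0.740000)(1 − 0.870000) = 0.966200
Series ([0.988800] and [0.966200]): 0.988800 × 0.966200 = 0.9554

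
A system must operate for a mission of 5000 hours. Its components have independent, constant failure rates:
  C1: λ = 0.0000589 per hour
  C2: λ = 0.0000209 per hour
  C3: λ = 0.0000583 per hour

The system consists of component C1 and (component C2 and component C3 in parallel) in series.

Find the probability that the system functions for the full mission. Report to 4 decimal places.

R(C1) = exp(−0.0000589 × 5000) = 0.744904
R(C2) = exp(−0.0000209 × 5000) = 0.900775
R(C3) = exp(−0.0000583 × 5000) = 0.747142
Parallel (C2 and C3): 1 − (1 − 0.900775)(1 − 0.747142) = 0.974910
Series (C1 and [0.974910]): 0.744904 × 0.974910 = 0.7262

0.7262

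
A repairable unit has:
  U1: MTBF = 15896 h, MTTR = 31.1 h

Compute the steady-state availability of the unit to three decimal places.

0.998

A(U1) = MTBF/(MTBF+MTTR) = 15896/(15896+31.1) = 0.998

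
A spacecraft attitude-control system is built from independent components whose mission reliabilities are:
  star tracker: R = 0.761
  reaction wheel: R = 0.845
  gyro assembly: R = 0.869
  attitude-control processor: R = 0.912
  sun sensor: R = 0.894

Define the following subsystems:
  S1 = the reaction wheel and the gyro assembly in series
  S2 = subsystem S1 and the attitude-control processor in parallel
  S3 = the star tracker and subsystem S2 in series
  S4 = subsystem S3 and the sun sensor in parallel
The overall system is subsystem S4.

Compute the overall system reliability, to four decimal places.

0.9728

Series (reaction wheel and gyro assembly): 0.845000 × 0.869000 = 0.734305
Parallel ([0.734305] and attitude-control processor): 1 − (1 − 0.734305)(1 − 0.912000) = 0.976619
Series (star tracker and [0.976619]): 0.761000 × 0.976619 = 0.743207
Parallel ([0.743207] and sun sensor): 1 − (1 − 0.743207)(1 − 0.894000) = 0.9728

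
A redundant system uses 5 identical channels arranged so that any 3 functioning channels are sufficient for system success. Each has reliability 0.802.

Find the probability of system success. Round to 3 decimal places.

0.944

R = Σ_{i=3}^{5} C(5,i) p^i (1−p)^{5−i} with p = 0.802
C(5,3)·0.802^3·0.198^2 = 0.20223
C(5,4)·0.802^4·0.198^1 = 0.40957
C(5,5)·0.802^5·0.198^0 = 0.33180
Sum = 0.944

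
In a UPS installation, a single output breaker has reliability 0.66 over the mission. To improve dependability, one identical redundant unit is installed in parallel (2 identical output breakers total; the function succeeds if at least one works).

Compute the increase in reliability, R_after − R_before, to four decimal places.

0.2244

R_before = 0.66
R_after = 1 − (1 − 0.66)^2 = 0.8844
ΔR = 0.8844 − 0.66 = 0.2244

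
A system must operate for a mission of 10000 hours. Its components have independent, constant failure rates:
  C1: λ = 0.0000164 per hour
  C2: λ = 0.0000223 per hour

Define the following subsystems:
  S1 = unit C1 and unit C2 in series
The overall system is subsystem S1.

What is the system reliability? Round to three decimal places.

0.679

R(C1) = exp(−0.0000164 × 10000) = 0.84874
R(C2) = exp(−0.0000223 × 10000) = 0.80011
Series (C1 and C2): 0.84874 × 0.80011 = 0.679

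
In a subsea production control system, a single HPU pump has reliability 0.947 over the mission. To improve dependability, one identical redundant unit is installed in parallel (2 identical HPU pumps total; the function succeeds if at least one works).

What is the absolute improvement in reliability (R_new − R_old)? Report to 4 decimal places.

0.0502

R_before = 0.947
R_after = 1 − (1 − 0.947)^2 = 0.9972
ΔR = 0.9972 − 0.947 = 0.0502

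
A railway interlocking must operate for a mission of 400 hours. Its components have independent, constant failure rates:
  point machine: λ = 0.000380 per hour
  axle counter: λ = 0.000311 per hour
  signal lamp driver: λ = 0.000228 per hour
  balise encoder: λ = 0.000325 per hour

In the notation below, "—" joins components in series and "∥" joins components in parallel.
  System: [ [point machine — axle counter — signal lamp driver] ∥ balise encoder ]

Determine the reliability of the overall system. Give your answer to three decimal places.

R(point machine) = exp(−0.000380 × 400) = 0.85899
R(axle counter) = exp(−0.000311 × 400) = 0.88303
R(signal lamp driver) = exp(−0.000228 × 400) = 0.91284
R(balise encoder) = exp(−0.000325 × 400) = 0.87810
Series (point machine, axle counter, and signal lamp driver): 0.85899 × 0.88303 × 0.91284 = 0.69240
Parallel ([0.69240] and balise encoder): 1 − (1 − 0.69240)(1 − 0.87810) = 0.963

0.963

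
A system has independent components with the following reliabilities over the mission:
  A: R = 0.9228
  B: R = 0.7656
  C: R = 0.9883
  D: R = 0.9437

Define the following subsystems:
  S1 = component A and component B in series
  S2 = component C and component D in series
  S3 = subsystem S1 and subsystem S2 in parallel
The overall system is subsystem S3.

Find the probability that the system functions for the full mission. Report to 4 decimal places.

Series (A and B): 0.922800 × 0.765600 = 0.706496
Series (C and D): 0.988300 × 0.943700 = 0.932659
Parallel ([0.706496] and [0.932659]): 1 − (1 − 0.706496)(1 − 0.932659) = 0.9802

0.9802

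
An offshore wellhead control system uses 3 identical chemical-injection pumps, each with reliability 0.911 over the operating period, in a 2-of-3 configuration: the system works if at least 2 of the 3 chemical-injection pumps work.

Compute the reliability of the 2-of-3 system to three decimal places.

0.978

R = Σ_{i=2}^{3} C(3,i) p^i (1−p)^{3−i} with p = 0.911
C(3,2)·0.911^2·0.089^1 = 0.22159
C(3,3)·0.911^3·0.089^0 = 0.75606
Sum = 0.978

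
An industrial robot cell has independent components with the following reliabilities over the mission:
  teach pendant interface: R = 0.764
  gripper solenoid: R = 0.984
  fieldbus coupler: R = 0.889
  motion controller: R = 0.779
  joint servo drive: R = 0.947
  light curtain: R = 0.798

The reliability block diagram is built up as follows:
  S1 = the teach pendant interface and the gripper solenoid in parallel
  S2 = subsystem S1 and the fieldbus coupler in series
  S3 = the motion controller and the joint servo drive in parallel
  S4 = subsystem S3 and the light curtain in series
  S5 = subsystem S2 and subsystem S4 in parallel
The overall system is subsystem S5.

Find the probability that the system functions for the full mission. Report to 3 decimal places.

0.976

Parallel (teach pendant interface and gripper solenoid): 1 − (1 − 0.76400)(1 − 0.98400) = 0.99622
Series ([0.99622] and fieldbus coupler): 0.99622 × 0.88900 = 0.88564
Parallel (motion controller and joint servo drive): 1 − (1 − 0.77900)(1 − 0.94700) = 0.98829
Series ([0.98829] and light curtain): 0.98829 × 0.79800 = 0.78866
Parallel ([0.88564] and [0.78866]): 1 − (1 − 0.88564)(1 − 0.78866) = 0.976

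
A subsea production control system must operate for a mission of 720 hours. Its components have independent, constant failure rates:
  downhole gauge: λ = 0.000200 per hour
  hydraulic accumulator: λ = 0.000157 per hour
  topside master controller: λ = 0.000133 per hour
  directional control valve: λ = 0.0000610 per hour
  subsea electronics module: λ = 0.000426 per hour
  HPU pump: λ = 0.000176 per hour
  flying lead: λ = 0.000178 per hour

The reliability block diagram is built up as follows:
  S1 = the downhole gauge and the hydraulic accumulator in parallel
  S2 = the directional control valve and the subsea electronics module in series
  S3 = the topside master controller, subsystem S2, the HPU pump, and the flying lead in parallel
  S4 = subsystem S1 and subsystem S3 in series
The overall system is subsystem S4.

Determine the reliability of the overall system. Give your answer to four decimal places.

0.9853

R(downhole gauge) = exp(−0.000200 × 720) = 0.865888
R(hydraulic accumulator) = exp(−0.000157 × 720) = 0.893115
R(topside master controller) = exp(−0.000133 × 720) = 0.908682
R(directional control valve) = exp(−0.0000610 × 720) = 0.957031
R(subsea electronics module) = exp(−0.000426 × 720) = 0.735857
R(HPU pump) = exp(−0.000176 × 720) = 0.880980
R(flying lead) = exp(−0.000178 × 720) = 0.879713
Parallel (downhole gauge and hydraulic accumulator): 1 − (1 − 0.865888)(1 − 0.893115) = 0.985665
Series (directional control valve and subsea electronics module): 0.957031 × 0.735857 = 0.704238
Parallel (topside master controller, [0.704238], HPU pump, and flying lead): 1 − (1 − 0.908682)(1 − 0.704238)(1 − 0.880980)(1 − 0.879713) = 0.999613
Series ([0.985665] and [0.999613]): 0.985665 × 0.999613 = 0.9853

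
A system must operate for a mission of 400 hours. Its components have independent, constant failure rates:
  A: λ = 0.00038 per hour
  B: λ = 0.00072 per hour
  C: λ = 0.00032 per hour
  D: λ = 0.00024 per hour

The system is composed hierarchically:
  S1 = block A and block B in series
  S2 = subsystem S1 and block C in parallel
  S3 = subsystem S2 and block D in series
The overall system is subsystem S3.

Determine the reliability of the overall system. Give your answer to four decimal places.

0.8696

R(A) = exp(−0.00038 × 400) = 0.858988
R(B) = exp(−0.00072 × 400) = 0.749762
R(C) = exp(−0.00032 × 400) = 0.879853
R(D) = exp(−0.00024 × 400) = 0.908464
Series (A and B): 0.858988 × 0.749762 = 0.644037
Parallel ([0.644037] and C): 1 − (1 − 0.644037)(1 − 0.879853) = 0.957232
Series ([0.957232] and D): 0.957232 × 0.908464 = 0.8696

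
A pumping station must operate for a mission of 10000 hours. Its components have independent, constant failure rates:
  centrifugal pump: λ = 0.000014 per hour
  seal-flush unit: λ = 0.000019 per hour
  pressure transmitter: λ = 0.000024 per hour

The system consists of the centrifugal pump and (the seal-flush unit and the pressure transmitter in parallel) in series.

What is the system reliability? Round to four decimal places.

R(centrifugal pump) = exp(−0.000014 × 10000) = 0.869358
R(seal-flush unit) = exp(−0.000019 × 10000) = 0.826959
R(pressure transmitter) = exp(−0.000024 × 10000) = 0.786628
Parallel (seal-flush unit and pressure transmitter): 1 − (1 − 0.826959)(1 − 0.786628) = 0.963078
Series (centrifugal pump and [0.963078]): 0.869358 × 0.963078 = 0.8373

0.8373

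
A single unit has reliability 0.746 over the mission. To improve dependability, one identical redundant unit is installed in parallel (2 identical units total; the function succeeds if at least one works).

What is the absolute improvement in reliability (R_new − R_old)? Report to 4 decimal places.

R_before = 0.746
R_after = 1 − (1 − 0.746)^2 = 0.9355
ΔR = 0.9355 − 0.746 = 0.1895

0.1895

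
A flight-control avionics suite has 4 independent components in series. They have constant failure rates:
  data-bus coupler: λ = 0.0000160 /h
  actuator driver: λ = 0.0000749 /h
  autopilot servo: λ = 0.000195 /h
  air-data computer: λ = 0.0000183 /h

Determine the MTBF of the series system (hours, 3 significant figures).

3290

Series of exponential components: λ_sys = Σ λ_i
λ_sys = 0.0000160 + 0.0000749 + 0.000195 + 0.0000183 = 3.0420e-04 /h
MTBF = 1 / λ_sys = 3290 h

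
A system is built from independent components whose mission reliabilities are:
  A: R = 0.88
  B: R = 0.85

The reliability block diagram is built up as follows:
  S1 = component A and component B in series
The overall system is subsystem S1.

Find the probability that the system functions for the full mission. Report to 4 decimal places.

Series (A and B): 0.880000 × 0.850000 = 0.7480

0.7480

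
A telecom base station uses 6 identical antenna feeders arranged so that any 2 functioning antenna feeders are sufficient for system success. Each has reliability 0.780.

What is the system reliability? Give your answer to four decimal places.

R = Σ_{i=2}^{6} C(6,i) p^i (1−p)^{6−i} with p = 0.780
C(6,2)·0.780^2·0.220^4 = 0.021378
C(6,3)·0.780^3·0.220^3 = 0.101061
C(6,4)·0.780^4·0.220^2 = 0.268729
C(6,5)·0.780^5·0.220^1 = 0.381107
C(6,6)·0.780^6·0.220^0 = 0.225200
Sum = 0.9975

0.9975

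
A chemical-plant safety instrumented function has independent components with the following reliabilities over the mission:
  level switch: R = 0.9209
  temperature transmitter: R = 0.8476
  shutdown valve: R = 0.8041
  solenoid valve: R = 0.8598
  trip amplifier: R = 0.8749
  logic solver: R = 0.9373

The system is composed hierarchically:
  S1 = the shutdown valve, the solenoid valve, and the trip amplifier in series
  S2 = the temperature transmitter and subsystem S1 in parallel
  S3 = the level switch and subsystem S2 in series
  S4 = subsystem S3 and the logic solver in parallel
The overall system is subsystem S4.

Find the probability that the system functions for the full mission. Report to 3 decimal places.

Series (shutdown valve, solenoid valve, and trip amplifier): 0.80410 × 0.85980 × 0.87490 = 0.60488
Parallel (temperature transmitter and [0.60488]): 1 − (1 − 0.84760)(1 − 0.60488) = 0.93978
Series (level switch and [0.93978]): 0.92090 × 0.93978 = 0.86544
Parallel ([0.86544] and logic solver): 1 − (1 − 0.86544)(1 − 0.93730) = 0.992

0.992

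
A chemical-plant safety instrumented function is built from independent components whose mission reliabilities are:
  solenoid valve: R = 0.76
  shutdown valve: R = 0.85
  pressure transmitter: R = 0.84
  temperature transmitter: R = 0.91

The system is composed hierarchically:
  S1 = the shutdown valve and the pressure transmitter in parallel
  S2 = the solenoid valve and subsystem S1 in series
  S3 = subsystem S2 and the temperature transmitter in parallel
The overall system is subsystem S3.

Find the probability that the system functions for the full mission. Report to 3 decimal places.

0.977

Parallel (shutdown valve and pressure transmitter): 1 − (1 − 0.85000)(1 − 0.84000) = 0.97600
Series (solenoid valve and [0.97600]): 0.76000 × 0.97600 = 0.74176
Parallel ([0.74176] and temperature transmitter): 1 − (1 − 0.74176)(1 − 0.91000) = 0.977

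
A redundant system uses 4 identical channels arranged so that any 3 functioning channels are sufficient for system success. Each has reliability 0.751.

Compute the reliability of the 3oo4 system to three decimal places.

R = Σ_{i=3}^{4} C(4,i) p^i (1−p)^{4−i} with p = 0.751
C(4,3)·0.751^3·0.249^1 = 0.42187
C(4,4)·0.751^4·0.249^0 = 0.31810
Sum = 0.740

0.740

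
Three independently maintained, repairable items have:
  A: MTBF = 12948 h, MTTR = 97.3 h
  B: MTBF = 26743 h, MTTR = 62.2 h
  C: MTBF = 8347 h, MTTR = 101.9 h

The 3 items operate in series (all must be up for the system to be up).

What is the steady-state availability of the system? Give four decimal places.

A(A) = MTBF/(MTBF+MTTR) = 12948/(12948+97.3) = 0.992541
A(B) = MTBF/(MTBF+MTTR) = 26743/(26743+62.2) = 0.997680
A(C) = MTBF/(MTBF+MTTR) = 8347/(8347+101.9) = 0.987939
Series availability: 0.992541 × 0.997680 × 0.987939 = 0.9783

0.9783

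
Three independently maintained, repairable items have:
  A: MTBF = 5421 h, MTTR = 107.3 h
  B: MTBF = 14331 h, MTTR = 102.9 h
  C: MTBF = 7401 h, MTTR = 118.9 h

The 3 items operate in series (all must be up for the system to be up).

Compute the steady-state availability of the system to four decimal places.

0.9582

A(A) = MTBF/(MTBF+MTTR) = 5421/(5421+107.3) = 0.980591
A(B) = MTBF/(MTBF+MTTR) = 14331/(14331+102.9) = 0.992871
A(C) = MTBF/(MTBF+MTTR) = 7401/(7401+118.9) = 0.984189
Series availability: 0.980591 × 0.992871 × 0.984189 = 0.9582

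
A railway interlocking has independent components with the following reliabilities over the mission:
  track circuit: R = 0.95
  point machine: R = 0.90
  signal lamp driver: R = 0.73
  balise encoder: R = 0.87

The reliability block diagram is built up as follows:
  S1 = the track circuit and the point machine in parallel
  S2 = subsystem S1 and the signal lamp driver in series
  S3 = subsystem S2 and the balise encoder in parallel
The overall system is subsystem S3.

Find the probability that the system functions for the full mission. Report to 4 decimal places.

0.9644

Parallel (track circuit and point machine): 1 − (1 − 0.950000)(1 − 0.900000) = 0.995000
Series ([0.995000] and signal lamp driver): 0.995000 × 0.730000 = 0.726350
Parallel ([0.726350] and balise encoder): 1 − (1 − 0.726350)(1 − 0.870000) = 0.9644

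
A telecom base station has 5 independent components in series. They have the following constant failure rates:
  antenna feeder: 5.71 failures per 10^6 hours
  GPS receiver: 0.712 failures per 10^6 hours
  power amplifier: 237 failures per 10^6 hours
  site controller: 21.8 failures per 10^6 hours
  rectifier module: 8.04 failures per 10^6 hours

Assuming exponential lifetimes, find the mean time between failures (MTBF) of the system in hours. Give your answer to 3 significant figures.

Series of exponential components: λ_sys = Σ λ_i
λ_sys = 0.00000571 + 0.000000712 + 0.000237 + 0.0000218 + 0.00000804 = 2.7326e-04 /h
MTBF = 1 / λ_sys = 3660 h

3660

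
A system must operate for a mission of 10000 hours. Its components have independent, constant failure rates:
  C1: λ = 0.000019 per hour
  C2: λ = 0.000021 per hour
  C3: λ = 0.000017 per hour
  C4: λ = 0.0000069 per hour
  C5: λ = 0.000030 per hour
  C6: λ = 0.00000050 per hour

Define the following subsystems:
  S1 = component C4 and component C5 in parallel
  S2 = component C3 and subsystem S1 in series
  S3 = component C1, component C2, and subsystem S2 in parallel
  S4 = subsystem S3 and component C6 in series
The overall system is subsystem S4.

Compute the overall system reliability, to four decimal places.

0.9894

R(C1) = exp(−0.000019 × 10000) = 0.826959
R(C2) = exp(−0.000021 × 10000) = 0.810584
R(C3) = exp(−0.000017 × 10000) = 0.843665
R(C4) = exp(−0.0000069 × 10000) = 0.933327
R(C5) = exp(−0.000030 × 10000) = 0.740818
R(C6) = exp(−0.00000050 × 10000) = 0.995012
Parallel (C4 and C5): 1 − (1 − 0.933327)(1 − 0.740818) = 0.982720
Series (C3 and [0.982720]): 0.843665 × 0.982720 = 0.829086
Parallel (C1, C2, and [0.829086]): 1 − (1 − 0.826959)(1 − 0.810584)(1 − 0.829086) = 0.994398
Series ([0.994398] and C6): 0.994398 × 0.995012 = 0.9894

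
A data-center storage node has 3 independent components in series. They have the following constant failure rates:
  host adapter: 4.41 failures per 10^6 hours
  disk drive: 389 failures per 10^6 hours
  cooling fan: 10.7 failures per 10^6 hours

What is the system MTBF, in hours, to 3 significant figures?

Series of exponential components: λ_sys = Σ λ_i
λ_sys = 0.00000441 + 0.000389 + 0.0000107 = 4.0411e-04 /h
MTBF = 1 / λ_sys = 2470 h

2470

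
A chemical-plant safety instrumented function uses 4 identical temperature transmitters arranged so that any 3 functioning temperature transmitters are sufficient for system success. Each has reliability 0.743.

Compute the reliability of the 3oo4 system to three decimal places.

R = Σ_{i=3}^{4} C(4,i) p^i (1−p)^{4−i} with p = 0.743
C(4,3)·0.743^3·0.257^1 = 0.42166
C(4,4)·0.743^4·0.257^0 = 0.30476
Sum = 0.726

0.726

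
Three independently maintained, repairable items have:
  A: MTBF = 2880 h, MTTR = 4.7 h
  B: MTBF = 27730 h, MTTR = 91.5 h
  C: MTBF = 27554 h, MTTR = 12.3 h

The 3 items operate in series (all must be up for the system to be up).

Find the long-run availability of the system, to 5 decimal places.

0.99464

A(A) = MTBF/(MTBF+MTTR) = 2880/(2880+4.7) = 0.998371
A(B) = MTBF/(MTBF+MTTR) = 27730/(27730+91.5) = 0.996711
A(C) = MTBF/(MTBF+MTTR) = 27554/(27554+12.3) = 0.999554
Series availability: 0.998371 × 0.996711 × 0.999554 = 0.99464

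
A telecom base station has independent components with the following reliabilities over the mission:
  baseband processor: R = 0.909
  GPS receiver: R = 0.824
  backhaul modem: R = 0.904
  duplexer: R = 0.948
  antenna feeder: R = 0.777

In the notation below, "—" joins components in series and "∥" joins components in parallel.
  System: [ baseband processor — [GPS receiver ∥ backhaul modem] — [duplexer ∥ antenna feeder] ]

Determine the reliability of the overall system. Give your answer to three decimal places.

Parallel (GPS receiver and backhaul modem): 1 − (1 − 0.82400)(1 − 0.90400) = 0.98310
Parallel (duplexer and antenna feeder): 1 − (1 − 0.94800)(1 − 0.77700) = 0.98840
Series (baseband processor, [0.98310], and [0.98840]): 0.90900 × 0.98310 × 0.98840 = 0.883

0.883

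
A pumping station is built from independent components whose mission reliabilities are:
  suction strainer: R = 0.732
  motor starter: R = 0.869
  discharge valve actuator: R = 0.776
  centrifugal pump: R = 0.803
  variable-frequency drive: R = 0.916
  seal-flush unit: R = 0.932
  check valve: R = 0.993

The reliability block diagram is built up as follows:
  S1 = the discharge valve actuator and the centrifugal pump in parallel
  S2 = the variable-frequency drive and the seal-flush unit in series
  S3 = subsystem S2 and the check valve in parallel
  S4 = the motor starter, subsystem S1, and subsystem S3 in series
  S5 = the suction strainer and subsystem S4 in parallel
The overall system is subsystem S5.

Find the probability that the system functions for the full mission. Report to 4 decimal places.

0.9544

Parallel (discharge valve actuator and centrifugal pump): 1 − (1 − 0.776000)(1 − 0.803000) = 0.955872
Series (variable-frequency drive and seal-flush unit): 0.916000 × 0.932000 = 0.853712
Parallel ([0.853712] and check valve): 1 − (1 − 0.853712)(1 − 0.993000) = 0.998976
Series (motor starter, [0.955872], and [0.998976]): 0.869000 × 0.955872 × 0.998976 = 0.829802
Parallel (suction strainer and [0.829802]): 1 − (1 − 0.732000)(1 − 0.829802) = 0.9544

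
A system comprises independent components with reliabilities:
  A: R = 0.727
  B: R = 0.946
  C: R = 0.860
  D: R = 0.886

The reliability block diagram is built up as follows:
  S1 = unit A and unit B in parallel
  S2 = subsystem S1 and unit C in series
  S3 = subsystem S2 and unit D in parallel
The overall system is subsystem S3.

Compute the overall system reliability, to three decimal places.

0.983

Parallel (A and B): 1 − (1 − 0.72700)(1 − 0.94600) = 0.98526
Series ([0.98526] and C): 0.98526 × 0.86000 = 0.84732
Parallel ([0.84732] and D): 1 − (1 − 0.84732)(1 − 0.88600) = 0.983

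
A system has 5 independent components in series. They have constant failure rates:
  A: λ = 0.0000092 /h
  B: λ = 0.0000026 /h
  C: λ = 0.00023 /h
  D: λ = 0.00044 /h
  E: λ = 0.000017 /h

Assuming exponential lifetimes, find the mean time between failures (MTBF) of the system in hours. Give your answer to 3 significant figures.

1430

Series of exponential components: λ_sys = Σ λ_i
λ_sys = 0.0000092 + 0.0000026 + 0.00023 + 0.00044 + 0.000017 = 6.9880e-04 /h
MTBF = 1 / λ_sys = 1430 h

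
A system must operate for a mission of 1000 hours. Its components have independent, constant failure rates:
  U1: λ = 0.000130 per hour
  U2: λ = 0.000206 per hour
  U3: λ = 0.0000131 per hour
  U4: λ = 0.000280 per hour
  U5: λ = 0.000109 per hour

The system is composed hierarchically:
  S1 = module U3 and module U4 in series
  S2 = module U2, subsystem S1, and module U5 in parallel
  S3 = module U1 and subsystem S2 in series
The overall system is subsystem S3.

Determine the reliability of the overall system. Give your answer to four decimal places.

R(U1) = exp(−0.000130 × 1000) = 0.878095
R(U2) = exp(−0.000206 × 1000) = 0.813833
R(U3) = exp(−0.0000131 × 1000) = 0.986985
R(U4) = exp(−0.000280 × 1000) = 0.755784
R(U5) = exp(−0.000109 × 1000) = 0.896730
Series (U3 and U4): 0.986985 × 0.755784 = 0.745947
Parallel (U2, [0.745947], and U5): 1 − (1 − 0.813833)(1 − 0.745947)(1 − 0.896730) = 0.995116
Series (U1 and [0.995116]): 0.878095 × 0.995116 = 0.8738

0.8738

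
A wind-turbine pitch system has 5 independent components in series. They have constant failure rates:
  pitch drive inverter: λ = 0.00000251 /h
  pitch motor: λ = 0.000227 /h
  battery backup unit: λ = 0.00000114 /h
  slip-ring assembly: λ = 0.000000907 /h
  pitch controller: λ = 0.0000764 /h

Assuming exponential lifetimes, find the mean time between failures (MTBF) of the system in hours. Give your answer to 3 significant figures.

3250

Series of exponential components: λ_sys = Σ λ_i
λ_sys = 0.00000251 + 0.000227 + 0.00000114 + 0.000000907 + 0.0000764 = 3.0796e-04 /h
MTBF = 1 / λ_sys = 3250 h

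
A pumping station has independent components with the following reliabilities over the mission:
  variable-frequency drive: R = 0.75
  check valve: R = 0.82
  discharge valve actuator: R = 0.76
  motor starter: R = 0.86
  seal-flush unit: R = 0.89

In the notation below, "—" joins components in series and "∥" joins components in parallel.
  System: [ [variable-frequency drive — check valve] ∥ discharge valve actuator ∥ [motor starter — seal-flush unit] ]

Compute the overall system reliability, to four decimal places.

0.9783

Series (variable-frequency drive and check valve): 0.750000 × 0.820000 = 0.615000
Series (motor starter and seal-flush unit): 0.860000 × 0.890000 = 0.765400
Parallel ([0.615000], discharge valve actuator, and [0.765400]): 1 − (1 − 0.615000)(1 − 0.760000)(1 − 0.765400) = 0.9783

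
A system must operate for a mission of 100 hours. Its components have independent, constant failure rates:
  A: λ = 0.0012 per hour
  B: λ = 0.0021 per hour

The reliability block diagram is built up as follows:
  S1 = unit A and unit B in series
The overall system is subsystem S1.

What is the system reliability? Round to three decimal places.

0.719

R(A) = exp(−0.0012 × 100) = 0.88692
R(B) = exp(−0.0021 × 100) = 0.81058
Series (A and B): 0.88692 × 0.81058 = 0.719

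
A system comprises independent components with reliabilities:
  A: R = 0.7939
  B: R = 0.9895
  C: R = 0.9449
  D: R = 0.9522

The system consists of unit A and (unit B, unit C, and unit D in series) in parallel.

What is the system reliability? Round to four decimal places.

Series (B, C, and D): 0.989500 × 0.944900 × 0.952200 = 0.890287
Parallel (A and [0.890287]): 1 − (1 − 0.793900)(1 − 0.890287) = 0.9774

0.9774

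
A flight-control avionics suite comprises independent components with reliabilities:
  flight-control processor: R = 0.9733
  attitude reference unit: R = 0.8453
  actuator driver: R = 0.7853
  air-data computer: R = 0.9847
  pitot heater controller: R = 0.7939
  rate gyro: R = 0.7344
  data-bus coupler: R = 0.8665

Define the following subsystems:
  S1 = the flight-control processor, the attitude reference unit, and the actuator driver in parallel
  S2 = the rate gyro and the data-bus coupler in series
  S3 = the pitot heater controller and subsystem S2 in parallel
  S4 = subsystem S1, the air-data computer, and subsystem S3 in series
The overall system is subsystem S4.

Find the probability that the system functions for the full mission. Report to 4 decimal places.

0.9101

Parallel (flight-control processor, attitude reference unit, and actuator driver): 1 − (1 − 0.973300)(1 − 0.845300)(1 − 0.785300) = 0.999113
Series (rate gyro and data-bus coupler): 0.734400 × 0.866500 = 0.636358
Parallel (pitot heater controller and [0.636358]): 1 − (1 − 0.793900)(1 − 0.636358) = 0.925053
Series ([0.999113], air-data computer, and [0.925053]): 0.999113 × 0.984700 × 0.925053 = 0.9101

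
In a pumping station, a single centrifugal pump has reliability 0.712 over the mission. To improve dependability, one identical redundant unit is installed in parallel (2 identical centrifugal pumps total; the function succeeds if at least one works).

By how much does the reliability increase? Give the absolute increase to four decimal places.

R_before = 0.712
R_after = 1 − (1 − 0.712)^2 = 0.9171
ΔR = 0.9171 − 0.712 = 0.2051

0.2051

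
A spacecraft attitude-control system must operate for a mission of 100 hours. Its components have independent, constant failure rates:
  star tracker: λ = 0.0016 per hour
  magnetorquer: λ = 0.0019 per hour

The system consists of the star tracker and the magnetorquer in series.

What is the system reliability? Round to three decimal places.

R(star tracker) = exp(−0.0016 × 100) = 0.85214
R(magnetorquer) = exp(−0.0019 × 100) = 0.82696
Series (star tracker and magnetorquer): 0.85214 × 0.82696 = 0.705

0.705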